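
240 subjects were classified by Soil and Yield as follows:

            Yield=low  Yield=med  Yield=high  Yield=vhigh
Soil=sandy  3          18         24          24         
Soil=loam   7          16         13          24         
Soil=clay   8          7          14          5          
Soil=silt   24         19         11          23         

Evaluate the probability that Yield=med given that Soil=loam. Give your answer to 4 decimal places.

0.2667

Total with Soil=loam: 7 + 16 + 13 + 24 = 60.
P(Yield=med | Soil=loam) = 16/60 = 0.2667.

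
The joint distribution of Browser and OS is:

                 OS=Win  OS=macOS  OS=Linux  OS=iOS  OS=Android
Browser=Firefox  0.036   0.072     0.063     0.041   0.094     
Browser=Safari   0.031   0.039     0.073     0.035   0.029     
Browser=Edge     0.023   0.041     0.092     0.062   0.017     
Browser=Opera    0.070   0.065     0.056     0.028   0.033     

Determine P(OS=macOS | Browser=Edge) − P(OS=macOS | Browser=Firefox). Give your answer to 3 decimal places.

P(Browser=Edge) = 0.023 + 0.041 + 0.092 + 0.062 + 0.017 = 0.235; P(OS=macOS | Browser=Edge) = 0.041/0.235 = 0.1745.
P(Browser=Firefox) = 0.036 + 0.072 + 0.063 + 0.041 + 0.094 = 0.306; P(OS=macOS | Browser=Firefox) = 0.072/0.306 = 0.2353.
Difference = -0.061.

-0.061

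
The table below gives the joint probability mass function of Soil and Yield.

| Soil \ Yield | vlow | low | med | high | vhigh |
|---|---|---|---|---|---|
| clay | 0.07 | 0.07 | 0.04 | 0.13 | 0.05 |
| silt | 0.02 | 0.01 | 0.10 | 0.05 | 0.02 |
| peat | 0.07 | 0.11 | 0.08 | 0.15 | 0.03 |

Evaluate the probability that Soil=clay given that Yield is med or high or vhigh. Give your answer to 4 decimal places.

P(Yield=med) = 0.04 + 0.10 + 0.08 = 0.22.
P(Yield=high) = 0.13 + 0.05 + 0.15 = 0.33.
P(Yield=vhigh) = 0.05 + 0.02 + 0.03 = 0.10.
P(Yield ∈ {med, high, vhigh}) = 0.22 + 0.33 + 0.10 = 0.65; P(Soil=clay, Yield ∈ {med, high, vhigh}) = 0.04 + 0.13 + 0.05 = 0.22.
P(Soil=clay | Yield ∈ {med, high, vhigh}) = 0.22/0.65 = 0.3385.

0.3385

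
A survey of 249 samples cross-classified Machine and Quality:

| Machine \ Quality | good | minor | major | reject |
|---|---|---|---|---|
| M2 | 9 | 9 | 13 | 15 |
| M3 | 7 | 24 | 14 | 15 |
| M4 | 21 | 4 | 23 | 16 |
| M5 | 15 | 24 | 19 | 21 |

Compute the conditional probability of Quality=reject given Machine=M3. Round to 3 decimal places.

Total with Machine=M3: 7 + 24 + 14 + 15 = 60.
P(Quality=reject | Machine=M3) = 15/60 = 0.250.

0.250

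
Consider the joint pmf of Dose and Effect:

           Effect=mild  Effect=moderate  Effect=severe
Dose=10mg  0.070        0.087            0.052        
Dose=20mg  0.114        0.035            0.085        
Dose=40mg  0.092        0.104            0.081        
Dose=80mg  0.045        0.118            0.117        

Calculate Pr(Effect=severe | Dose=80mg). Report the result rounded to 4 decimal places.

0.4179

P(Dose=80mg) = 0.045 + 0.118 + 0.117 = 0.280.
P(Effect=severe | Dose=80mg) = 0.117/0.280 = 0.4179.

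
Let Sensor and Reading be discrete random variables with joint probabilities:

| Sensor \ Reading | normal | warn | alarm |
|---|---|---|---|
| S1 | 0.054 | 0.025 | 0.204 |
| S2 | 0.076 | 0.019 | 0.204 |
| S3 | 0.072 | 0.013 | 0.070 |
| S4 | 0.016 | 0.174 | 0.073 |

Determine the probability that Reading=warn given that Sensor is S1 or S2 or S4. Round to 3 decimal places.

P(Sensor=S1) = 0.054 + 0.025 + 0.204 = 0.283.
P(Sensor=S2) = 0.076 + 0.019 + 0.204 = 0.299.
P(Sensor=S4) = 0.016 + 0.174 + 0.073 = 0.263.
P(Sensor ∈ {S1, S2, S4}) = 0.283 + 0.299 + 0.263 = 0.845; P(Reading=warn, Sensor ∈ {S1, S2, S4}) = 0.025 + 0.019 + 0.174 = 0.218.
P(Reading=warn | Sensor ∈ {S1, S2, S4}) = 0.218/0.845 = 0.258.

0.258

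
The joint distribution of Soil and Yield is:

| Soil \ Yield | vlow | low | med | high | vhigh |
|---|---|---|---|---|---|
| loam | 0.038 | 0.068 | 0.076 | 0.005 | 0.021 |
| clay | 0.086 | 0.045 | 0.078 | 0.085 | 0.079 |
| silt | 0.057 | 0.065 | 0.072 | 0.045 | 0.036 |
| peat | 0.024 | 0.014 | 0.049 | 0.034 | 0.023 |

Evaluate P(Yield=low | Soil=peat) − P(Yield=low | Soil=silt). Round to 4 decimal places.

-0.1391

P(Soil=peat) = 0.024 + 0.014 + 0.049 + 0.034 + 0.023 = 0.144; P(Yield=low | Soil=peat) = 0.014/0.144 = 0.09722.
P(Soil=silt) = 0.057 + 0.065 + 0.072 + 0.045 + 0.036 = 0.275; P(Yield=low | Soil=silt) = 0.065/0.275 = 0.23636.
Difference = -0.1391.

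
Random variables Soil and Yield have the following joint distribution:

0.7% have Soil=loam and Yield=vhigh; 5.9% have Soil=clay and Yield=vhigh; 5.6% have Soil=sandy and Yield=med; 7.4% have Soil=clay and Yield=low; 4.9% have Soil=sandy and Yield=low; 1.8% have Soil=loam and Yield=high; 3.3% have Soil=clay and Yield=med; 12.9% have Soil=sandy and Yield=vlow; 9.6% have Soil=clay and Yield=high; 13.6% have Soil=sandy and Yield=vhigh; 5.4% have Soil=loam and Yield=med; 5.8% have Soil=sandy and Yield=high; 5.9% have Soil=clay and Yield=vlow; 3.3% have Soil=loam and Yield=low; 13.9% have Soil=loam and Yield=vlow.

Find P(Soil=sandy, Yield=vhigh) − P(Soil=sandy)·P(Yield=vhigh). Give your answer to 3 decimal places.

P(Soil=sandy) = 0.129 + 0.049 + 0.056 + 0.058 + 0.136 = 0.428.
P(Yield=vhigh) = 0.136 + 0.007 + 0.059 = 0.202.
P(Soil=sandy, Yield=vhigh) − P(Soil=sandy)P(Yield=vhigh) = 0.136 − 0.428×0.202 = 0.050.

0.050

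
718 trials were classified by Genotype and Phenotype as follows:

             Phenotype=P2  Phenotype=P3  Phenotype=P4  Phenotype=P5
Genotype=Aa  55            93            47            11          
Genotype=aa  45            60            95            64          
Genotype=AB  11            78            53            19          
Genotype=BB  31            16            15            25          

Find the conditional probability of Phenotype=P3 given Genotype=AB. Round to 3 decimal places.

0.484

Total with Genotype=AB: 11 + 78 + 53 + 19 = 161.
P(Phenotype=P3 | Genotype=AB) = 78/161 = 0.484.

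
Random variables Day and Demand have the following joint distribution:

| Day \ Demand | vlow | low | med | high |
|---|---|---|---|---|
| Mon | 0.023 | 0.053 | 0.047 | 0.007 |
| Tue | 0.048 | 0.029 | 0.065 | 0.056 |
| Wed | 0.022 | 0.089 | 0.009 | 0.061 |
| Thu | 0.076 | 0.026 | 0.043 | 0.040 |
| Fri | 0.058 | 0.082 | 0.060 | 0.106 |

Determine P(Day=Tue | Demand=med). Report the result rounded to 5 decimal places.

P(Demand=med) = 0.047 + 0.065 + 0.009 + 0.043 + 0.060 = 0.224.
P(Day=Tue | Demand=med) = 0.065/0.224 = 0.29018.

0.29018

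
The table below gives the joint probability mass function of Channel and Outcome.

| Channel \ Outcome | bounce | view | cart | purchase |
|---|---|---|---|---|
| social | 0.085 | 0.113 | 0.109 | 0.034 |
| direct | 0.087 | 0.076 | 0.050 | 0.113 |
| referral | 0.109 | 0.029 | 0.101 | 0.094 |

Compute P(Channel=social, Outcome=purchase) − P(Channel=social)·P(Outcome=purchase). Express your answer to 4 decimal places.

-0.0482

P(Channel=social) = 0.085 + 0.113 + 0.109 + 0.034 = 0.341.
P(Outcome=purchase) = 0.034 + 0.113 + 0.094 = 0.241.
P(Channel=social, Outcome=purchase) − P(Channel=social)P(Outcome=purchase) = 0.034 − 0.341×0.241 = -0.0482.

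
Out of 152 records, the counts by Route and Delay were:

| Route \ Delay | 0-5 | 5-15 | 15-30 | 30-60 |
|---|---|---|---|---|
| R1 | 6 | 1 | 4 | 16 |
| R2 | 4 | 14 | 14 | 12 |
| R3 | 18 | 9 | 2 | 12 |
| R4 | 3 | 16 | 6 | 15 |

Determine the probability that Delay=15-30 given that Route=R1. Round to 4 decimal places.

Total with Route=R1: 6 + 1 + 4 + 16 = 27.
P(Delay=15-30 | Route=R1) = 4/27 = 0.1481.

0.1481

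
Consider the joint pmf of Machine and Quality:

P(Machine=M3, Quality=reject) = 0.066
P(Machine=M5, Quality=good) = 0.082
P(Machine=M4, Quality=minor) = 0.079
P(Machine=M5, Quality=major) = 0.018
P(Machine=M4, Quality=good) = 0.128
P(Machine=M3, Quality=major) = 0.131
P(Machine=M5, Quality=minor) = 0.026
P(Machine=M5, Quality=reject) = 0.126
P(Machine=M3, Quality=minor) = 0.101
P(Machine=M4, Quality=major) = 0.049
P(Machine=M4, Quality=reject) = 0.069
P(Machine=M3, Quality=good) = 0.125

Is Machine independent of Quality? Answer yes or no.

P(Machine=M5) = 0.252 and P(Quality=reject) = 0.261, so their product is 0.06577, but P(Machine=M5, Quality=reject) = 0.126. Since these differ, Machine and Quality are not independent.

no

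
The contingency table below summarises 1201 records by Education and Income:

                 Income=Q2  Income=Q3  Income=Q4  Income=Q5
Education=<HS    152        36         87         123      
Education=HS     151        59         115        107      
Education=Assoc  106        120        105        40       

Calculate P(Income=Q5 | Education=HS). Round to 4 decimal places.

0.2477

Total with Education=HS: 151 + 59 + 115 + 107 = 432.
P(Income=Q5 | Education=HS) = 107/432 = 0.2477.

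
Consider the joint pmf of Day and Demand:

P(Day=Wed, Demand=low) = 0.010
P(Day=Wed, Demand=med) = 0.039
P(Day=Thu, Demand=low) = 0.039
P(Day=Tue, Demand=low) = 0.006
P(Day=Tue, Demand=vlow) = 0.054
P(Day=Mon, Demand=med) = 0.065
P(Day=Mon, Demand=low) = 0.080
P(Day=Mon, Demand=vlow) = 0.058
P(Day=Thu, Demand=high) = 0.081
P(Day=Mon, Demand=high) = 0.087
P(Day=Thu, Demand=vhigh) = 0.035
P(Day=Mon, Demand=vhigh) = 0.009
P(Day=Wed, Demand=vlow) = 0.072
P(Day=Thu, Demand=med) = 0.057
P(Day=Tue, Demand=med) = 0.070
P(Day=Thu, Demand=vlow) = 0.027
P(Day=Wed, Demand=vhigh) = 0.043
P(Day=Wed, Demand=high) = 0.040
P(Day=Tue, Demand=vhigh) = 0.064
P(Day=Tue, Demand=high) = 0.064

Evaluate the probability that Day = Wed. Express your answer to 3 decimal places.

0.204

P(Day=Wed) = 0.072 + 0.010 + 0.039 + 0.040 + 0.043 = 0.204.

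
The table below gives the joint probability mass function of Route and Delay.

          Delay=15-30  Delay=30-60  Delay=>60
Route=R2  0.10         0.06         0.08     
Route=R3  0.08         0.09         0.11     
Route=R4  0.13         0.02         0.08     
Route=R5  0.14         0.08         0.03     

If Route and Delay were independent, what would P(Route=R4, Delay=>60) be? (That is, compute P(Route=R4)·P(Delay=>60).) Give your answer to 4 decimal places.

0.0690

P(Route=R4) = 0.13 + 0.02 + 0.08 = 0.23.
P(Delay=>60) = 0.08 + 0.11 + 0.08 + 0.03 = 0.30.
Product: 0.23 × 0.30 = 0.0690.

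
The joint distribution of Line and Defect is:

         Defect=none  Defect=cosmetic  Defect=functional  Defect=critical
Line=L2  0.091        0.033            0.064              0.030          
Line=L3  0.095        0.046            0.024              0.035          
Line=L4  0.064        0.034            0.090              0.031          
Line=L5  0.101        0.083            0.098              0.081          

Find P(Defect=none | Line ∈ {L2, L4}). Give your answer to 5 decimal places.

0.35469

P(Line=L2) = 0.091 + 0.033 + 0.064 + 0.030 = 0.218.
P(Line=L4) = 0.064 + 0.034 + 0.090 + 0.031 = 0.219.
P(Line ∈ {L2, L4}) = 0.218 + 0.219 = 0.437; P(Defect=none, Line ∈ {L2, L4}) = 0.091 + 0.064 = 0.155.
P(Defect=none | Line ∈ {L2, L4}) = 0.155/0.437 = 0.35469.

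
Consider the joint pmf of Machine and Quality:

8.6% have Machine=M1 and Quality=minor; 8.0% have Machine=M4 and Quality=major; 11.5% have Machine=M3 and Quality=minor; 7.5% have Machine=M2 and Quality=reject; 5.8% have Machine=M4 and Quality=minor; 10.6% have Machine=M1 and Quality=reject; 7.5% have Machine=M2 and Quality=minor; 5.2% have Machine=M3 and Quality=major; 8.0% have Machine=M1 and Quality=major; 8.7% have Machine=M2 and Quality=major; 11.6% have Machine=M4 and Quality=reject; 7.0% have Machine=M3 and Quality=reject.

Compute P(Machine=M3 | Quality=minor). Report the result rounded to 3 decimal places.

0.344

P(Quality=minor) = 0.086 + 0.075 + 0.115 + 0.058 = 0.334.
P(Machine=M3 | Quality=minor) = 0.115/0.334 = 0.344.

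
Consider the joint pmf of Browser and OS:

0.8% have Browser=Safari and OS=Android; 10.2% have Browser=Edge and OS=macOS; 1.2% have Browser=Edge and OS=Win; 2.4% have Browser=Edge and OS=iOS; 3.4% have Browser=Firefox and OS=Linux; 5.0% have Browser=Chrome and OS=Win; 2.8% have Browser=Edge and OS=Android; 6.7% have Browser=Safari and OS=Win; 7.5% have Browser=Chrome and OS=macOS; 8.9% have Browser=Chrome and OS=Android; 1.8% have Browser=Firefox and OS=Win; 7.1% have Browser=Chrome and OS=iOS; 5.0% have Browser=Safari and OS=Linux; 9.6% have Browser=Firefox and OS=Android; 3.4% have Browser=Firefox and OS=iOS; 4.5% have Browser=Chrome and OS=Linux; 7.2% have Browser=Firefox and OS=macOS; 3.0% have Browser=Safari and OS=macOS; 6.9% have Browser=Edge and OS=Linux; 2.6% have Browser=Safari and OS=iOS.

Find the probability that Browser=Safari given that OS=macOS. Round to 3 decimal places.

P(OS=macOS) = 0.075 + 0.072 + 0.030 + 0.102 = 0.279.
P(Browser=Safari | OS=macOS) = 0.030/0.279 = 0.108.

0.108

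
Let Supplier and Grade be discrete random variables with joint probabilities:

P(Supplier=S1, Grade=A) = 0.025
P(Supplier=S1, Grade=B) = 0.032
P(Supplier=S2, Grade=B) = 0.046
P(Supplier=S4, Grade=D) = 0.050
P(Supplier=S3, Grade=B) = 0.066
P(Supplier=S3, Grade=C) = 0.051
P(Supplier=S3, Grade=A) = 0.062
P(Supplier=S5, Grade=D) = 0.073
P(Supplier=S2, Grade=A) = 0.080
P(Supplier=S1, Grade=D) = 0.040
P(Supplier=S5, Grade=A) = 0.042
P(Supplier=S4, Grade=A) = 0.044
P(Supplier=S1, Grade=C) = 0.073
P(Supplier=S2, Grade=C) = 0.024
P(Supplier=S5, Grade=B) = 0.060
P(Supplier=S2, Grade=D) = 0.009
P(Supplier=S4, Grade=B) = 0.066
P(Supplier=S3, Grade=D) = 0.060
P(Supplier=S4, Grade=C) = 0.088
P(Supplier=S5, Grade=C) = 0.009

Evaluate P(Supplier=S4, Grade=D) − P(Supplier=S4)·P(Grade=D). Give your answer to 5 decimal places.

-0.00754

P(Supplier=S4) = 0.044 + 0.066 + 0.088 + 0.050 = 0.248.
P(Grade=D) = 0.040 + 0.009 + 0.060 + 0.050 + 0.073 = 0.232.
P(Supplier=S4, Grade=D) − P(Supplier=S4)P(Grade=D) = 0.050 − 0.248×0.232 = -0.00754.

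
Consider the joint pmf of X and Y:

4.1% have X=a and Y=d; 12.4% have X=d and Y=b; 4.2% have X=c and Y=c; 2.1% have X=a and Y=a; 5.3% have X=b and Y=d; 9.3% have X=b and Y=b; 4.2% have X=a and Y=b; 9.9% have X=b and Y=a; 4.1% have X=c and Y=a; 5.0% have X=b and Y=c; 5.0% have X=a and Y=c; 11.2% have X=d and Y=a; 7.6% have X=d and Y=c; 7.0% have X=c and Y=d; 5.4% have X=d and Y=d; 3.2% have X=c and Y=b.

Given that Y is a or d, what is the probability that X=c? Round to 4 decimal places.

0.2261

P(Y=a) = 0.021 + 0.099 + 0.041 + 0.112 = 0.273.
P(Y=d) = 0.041 + 0.053 + 0.070 + 0.054 = 0.218.
P(Y ∈ {a, d}) = 0.273 + 0.218 = 0.491; P(X=c, Y ∈ {a, d}) = 0.041 + 0.070 = 0.111.
P(X=c | Y ∈ {a, d}) = 0.111/0.491 = 0.2261.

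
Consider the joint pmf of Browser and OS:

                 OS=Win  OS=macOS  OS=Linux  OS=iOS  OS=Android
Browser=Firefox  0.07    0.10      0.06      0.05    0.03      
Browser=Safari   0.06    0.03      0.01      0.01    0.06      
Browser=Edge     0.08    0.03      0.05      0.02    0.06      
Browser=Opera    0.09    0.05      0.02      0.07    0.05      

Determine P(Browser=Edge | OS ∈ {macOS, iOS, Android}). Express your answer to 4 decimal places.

P(OS=macOS) = 0.10 + 0.03 + 0.03 + 0.05 = 0.21.
P(OS=iOS) = 0.05 + 0.01 + 0.02 + 0.07 = 0.15.
P(OS=Android) = 0.03 + 0.06 + 0.06 + 0.05 = 0.20.
P(OS ∈ {macOS, iOS, Android}) = 0.21 + 0.15 + 0.20 = 0.56; P(Browser=Edge, OS ∈ {macOS, iOS, Android}) = 0.03 + 0.02 + 0.06 = 0.11.
P(Browser=Edge | OS ∈ {macOS, iOS, Android}) = 0.11/0.56 = 0.1964.

0.1964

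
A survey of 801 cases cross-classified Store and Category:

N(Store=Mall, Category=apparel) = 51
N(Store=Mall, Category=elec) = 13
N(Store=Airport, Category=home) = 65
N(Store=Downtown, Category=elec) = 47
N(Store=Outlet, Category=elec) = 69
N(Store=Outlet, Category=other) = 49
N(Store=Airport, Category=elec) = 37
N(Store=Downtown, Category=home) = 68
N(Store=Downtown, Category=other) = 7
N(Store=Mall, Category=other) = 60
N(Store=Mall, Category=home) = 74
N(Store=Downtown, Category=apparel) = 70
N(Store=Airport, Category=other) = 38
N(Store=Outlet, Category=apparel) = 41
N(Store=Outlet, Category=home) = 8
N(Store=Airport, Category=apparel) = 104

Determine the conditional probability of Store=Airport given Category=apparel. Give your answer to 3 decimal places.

0.391

Total with Category=apparel: 70 + 51 + 104 + 41 = 266.
P(Store=Airport | Category=apparel) = 104/266 = 0.391.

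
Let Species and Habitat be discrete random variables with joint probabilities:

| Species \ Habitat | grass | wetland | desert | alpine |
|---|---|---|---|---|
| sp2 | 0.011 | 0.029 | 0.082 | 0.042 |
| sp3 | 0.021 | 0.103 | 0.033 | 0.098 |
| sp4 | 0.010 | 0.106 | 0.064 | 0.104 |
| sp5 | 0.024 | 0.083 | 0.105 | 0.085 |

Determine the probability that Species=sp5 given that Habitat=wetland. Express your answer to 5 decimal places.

P(Habitat=wetland) = 0.029 + 0.103 + 0.106 + 0.083 = 0.321.
P(Species=sp5 | Habitat=wetland) = 0.083/0.321 = 0.25857.

0.25857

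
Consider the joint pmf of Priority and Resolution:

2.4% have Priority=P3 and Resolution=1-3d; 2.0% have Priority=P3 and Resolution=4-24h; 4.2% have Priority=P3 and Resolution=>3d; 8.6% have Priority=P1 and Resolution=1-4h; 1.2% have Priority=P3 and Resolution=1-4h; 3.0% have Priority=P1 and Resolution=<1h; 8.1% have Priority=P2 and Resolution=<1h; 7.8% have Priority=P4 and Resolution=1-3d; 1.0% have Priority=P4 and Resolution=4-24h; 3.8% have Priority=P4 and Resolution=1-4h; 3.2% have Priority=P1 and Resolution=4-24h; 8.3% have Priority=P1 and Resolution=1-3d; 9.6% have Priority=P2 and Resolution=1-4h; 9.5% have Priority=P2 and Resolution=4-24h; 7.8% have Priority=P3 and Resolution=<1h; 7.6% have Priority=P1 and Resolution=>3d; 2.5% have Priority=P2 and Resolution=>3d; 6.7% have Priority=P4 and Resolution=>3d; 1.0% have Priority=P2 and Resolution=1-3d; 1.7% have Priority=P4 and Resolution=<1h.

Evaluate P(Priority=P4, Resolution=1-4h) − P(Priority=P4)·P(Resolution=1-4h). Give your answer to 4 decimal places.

-0.0107

P(Priority=P4) = 0.017 + 0.038 + 0.010 + 0.078 + 0.067 = 0.210.
P(Resolution=1-4h) = 0.086 + 0.096 + 0.012 + 0.038 = 0.232.
P(Priority=P4, Resolution=1-4h) − P(Priority=P4)P(Resolution=1-4h) = 0.038 − 0.210×0.232 = -0.0107.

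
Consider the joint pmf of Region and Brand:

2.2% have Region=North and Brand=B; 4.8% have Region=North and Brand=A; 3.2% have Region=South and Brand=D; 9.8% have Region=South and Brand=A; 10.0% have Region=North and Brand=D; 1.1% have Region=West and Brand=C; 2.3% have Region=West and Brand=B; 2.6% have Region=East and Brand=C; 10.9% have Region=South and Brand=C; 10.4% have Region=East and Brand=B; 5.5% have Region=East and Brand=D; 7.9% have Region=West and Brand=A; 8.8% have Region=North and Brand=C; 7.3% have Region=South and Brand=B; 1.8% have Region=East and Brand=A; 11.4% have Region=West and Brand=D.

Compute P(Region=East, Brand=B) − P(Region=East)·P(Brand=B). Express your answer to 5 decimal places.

0.05893

P(Region=East) = 0.018 + 0.104 + 0.026 + 0.055 = 0.203.
P(Brand=B) = 0.022 + 0.073 + 0.104 + 0.023 = 0.222.
P(Region=East, Brand=B) − P(Region=East)P(Brand=B) = 0.104 − 0.203×0.222 = 0.05893.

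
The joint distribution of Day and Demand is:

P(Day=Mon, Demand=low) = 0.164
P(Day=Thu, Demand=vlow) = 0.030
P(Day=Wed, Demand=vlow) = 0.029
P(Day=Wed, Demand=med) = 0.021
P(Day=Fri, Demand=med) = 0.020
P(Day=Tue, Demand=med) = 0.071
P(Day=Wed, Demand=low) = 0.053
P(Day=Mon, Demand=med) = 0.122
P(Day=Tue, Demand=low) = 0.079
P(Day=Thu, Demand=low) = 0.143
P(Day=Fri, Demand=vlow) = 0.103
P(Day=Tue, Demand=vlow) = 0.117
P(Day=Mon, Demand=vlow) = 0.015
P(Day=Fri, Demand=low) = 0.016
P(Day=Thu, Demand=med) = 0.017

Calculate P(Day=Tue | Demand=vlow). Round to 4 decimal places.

P(Demand=vlow) = 0.015 + 0.117 + 0.029 + 0.030 + 0.103 = 0.294.
P(Day=Tue | Demand=vlow) = 0.117/0.294 = 0.3980.

0.3980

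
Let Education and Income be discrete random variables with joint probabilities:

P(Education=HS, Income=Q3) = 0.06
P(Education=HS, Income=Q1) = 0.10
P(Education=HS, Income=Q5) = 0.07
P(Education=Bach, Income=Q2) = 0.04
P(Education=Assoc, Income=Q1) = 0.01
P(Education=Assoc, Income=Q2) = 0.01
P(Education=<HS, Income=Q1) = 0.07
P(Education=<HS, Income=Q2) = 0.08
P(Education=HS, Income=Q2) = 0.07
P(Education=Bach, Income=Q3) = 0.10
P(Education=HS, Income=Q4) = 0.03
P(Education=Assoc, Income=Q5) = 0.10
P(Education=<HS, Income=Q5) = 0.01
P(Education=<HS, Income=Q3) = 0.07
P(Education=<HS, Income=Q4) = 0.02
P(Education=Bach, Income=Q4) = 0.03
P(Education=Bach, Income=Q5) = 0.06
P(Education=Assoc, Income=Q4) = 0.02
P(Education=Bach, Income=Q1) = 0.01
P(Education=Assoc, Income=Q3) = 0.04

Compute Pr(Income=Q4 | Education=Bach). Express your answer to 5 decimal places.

0.12500

P(Education=Bach) = 0.01 + 0.04 + 0.10 + 0.03 + 0.06 = 0.24.
P(Income=Q4 | Education=Bach) = 0.03/0.24 = 0.12500.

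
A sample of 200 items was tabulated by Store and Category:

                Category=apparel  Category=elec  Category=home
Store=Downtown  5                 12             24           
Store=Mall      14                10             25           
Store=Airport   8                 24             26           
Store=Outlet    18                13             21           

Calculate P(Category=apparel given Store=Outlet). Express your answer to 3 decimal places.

0.346

Total with Store=Outlet: 18 + 13 + 21 = 52.
P(Category=apparel | Store=Outlet) = 18/52 = 0.346.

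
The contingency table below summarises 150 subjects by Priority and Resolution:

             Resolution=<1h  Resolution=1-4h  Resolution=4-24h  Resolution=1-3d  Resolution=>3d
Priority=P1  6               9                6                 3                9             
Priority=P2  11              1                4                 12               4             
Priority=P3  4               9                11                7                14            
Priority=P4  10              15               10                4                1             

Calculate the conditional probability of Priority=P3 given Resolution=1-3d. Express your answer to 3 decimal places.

0.269

Total with Resolution=1-3d: 3 + 12 + 7 + 4 = 26.
P(Priority=P3 | Resolution=1-3d) = 7/26 = 0.269.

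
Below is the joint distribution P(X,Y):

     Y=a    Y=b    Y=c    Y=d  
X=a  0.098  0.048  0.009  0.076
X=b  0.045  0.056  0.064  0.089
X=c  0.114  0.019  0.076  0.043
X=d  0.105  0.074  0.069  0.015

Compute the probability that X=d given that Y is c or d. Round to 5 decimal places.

P(Y=c) = 0.009 + 0.064 + 0.076 + 0.069 = 0.218.
P(Y=d) = 0.076 + 0.089 + 0.043 + 0.015 = 0.223.
P(Y ∈ {c, d}) = 0.218 + 0.223 = 0.441; P(X=d, Y ∈ {c, d}) = 0.069 + 0.015 = 0.084.
P(X=d | Y ∈ {c, d}) = 0.084/0.441 = 0.19048.

0.19048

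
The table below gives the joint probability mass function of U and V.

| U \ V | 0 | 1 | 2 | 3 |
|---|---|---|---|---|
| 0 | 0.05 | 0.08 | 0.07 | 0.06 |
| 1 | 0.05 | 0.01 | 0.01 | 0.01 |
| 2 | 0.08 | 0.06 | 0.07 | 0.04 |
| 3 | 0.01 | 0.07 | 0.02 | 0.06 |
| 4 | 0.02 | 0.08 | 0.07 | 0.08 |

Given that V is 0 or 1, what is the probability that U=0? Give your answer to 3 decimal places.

P(V=0) = 0.05 + 0.05 + 0.08 + 0.01 + 0.02 = 0.21.
P(V=1) = 0.08 + 0.01 + 0.06 + 0.07 + 0.08 = 0.30.
P(V ∈ {0, 1}) = 0.21 + 0.30 = 0.51; P(U=0, V ∈ {0, 1}) = 0.05 + 0.08 = 0.13.
P(U=0 | V ∈ {0, 1}) = 0.13/0.51 = 0.255.

0.255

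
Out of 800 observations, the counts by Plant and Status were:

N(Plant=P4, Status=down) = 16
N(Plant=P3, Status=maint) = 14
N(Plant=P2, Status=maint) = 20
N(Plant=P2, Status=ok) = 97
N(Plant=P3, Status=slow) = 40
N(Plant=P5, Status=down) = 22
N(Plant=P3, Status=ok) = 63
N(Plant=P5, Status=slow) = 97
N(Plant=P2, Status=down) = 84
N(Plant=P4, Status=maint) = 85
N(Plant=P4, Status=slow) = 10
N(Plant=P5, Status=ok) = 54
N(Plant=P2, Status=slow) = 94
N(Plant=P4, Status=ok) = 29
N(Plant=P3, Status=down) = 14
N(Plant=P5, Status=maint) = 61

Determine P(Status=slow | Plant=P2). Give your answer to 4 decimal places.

Total with Plant=P2: 97 + 94 + 84 + 20 = 295.
P(Status=slow | Plant=P2) = 94/295 = 0.3186.

0.3186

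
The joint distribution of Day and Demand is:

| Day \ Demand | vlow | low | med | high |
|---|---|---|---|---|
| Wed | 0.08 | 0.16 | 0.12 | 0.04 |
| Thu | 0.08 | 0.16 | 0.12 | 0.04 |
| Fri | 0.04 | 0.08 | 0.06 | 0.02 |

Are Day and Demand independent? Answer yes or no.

Every cell satisfies P(Day,Demand) = P(Day)·P(Demand). For instance P(Day=Wed) = 0.40, P(Demand=high) = 0.10, and 0.40×0.10 = 0.04 matches the joint entry. So Day and Demand are independent.

yes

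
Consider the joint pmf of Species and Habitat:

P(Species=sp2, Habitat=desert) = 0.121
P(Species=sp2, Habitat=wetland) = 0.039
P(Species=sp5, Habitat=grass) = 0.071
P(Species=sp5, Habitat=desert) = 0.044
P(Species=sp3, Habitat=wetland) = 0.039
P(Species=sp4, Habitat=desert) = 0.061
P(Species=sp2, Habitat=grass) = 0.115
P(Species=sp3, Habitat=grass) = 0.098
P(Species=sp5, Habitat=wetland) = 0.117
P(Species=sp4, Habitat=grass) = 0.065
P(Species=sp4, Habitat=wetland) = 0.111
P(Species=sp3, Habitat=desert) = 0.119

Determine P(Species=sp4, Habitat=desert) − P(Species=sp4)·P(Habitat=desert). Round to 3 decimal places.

P(Species=sp4) = 0.065 + 0.111 + 0.061 = 0.237.
P(Habitat=desert) = 0.121 + 0.119 + 0.061 + 0.044 = 0.345.
P(Species=sp4, Habitat=desert) − P(Species=sp4)P(Habitat=desert) = 0.061 − 0.237×0.345 = -0.021.

-0.021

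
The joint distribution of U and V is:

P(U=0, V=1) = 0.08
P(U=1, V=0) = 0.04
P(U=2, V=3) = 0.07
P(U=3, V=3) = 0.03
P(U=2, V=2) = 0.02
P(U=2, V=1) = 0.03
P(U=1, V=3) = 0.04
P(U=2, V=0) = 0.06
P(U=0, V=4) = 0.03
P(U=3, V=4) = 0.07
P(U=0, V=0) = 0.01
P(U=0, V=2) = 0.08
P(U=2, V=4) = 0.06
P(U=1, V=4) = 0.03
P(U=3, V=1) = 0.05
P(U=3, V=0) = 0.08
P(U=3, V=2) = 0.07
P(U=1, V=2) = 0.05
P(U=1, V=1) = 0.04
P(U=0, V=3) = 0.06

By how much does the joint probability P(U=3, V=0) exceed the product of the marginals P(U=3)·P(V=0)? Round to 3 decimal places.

P(U=3) = 0.08 + 0.05 + 0.07 + 0.03 + 0.07 = 0.30.
P(V=0) = 0.01 + 0.04 + 0.06 + 0.08 = 0.19.
P(U=3, V=0) − P(U=3)P(V=0) = 0.08 − 0.30×0.19 = 0.023.

0.023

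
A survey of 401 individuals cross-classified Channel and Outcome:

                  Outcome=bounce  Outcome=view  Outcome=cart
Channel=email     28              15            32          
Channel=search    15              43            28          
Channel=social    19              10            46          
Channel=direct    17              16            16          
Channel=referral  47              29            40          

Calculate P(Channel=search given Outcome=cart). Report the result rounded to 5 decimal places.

0.17284

Total with Outcome=cart: 32 + 28 + 46 + 16 + 40 = 162.
P(Channel=search | Outcome=cart) = 28/162 = 0.17284.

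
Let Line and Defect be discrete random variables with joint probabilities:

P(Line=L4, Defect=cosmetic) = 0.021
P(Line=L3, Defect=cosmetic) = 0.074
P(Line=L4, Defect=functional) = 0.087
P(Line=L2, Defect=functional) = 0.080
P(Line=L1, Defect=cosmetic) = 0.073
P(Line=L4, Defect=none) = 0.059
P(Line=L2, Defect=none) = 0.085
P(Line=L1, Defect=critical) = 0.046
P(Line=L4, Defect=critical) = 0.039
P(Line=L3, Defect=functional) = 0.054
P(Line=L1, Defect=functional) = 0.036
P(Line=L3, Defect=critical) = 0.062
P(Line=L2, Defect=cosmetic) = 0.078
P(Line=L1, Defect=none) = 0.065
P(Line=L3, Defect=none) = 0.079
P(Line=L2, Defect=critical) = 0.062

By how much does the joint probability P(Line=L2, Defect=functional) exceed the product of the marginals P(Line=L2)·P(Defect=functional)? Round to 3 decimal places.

0.002

P(Line=L2) = 0.085 + 0.078 + 0.080 + 0.062 = 0.305.
P(Defect=functional) = 0.036 + 0.080 + 0.054 + 0.087 = 0.257.
P(Line=L2, Defect=functional) − P(Line=L2)P(Defect=functional) = 0.080 − 0.305×0.257 = 0.002.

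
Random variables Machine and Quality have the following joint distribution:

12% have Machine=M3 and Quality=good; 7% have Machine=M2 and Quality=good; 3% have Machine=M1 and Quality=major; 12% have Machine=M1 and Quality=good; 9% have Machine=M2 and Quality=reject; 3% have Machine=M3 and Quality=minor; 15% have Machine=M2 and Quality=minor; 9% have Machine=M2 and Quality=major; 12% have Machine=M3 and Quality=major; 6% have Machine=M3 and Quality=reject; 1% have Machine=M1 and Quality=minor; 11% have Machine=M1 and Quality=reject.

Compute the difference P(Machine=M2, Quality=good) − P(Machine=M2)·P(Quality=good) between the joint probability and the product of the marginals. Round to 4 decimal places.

-0.0540

P(Machine=M2) = 0.07 + 0.15 + 0.09 + 0.09 = 0.40.
P(Quality=good) = 0.12 + 0.07 + 0.12 = 0.31.
P(Machine=M2, Quality=good) − P(Machine=M2)P(Quality=good) = 0.07 − 0.40×0.31 = -0.0540.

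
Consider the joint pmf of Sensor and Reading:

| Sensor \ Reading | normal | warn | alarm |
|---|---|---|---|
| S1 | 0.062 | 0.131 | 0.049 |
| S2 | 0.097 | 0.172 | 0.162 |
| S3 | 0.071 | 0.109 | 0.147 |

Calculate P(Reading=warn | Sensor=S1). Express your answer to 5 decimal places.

P(Sensor=S1) = 0.062 + 0.131 + 0.049 = 0.242.
P(Reading=warn | Sensor=S1) = 0.131/0.242 = 0.54132.

0.54132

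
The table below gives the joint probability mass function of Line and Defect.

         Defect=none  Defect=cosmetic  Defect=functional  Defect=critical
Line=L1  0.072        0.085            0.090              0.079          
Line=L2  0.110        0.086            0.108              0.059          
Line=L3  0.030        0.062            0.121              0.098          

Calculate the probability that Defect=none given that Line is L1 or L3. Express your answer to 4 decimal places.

0.1601

P(Line=L1) = 0.072 + 0.085 + 0.090 + 0.079 = 0.326.
P(Line=L3) = 0.030 + 0.062 + 0.121 + 0.098 = 0.311.
P(Line ∈ {L1, L3}) = 0.326 + 0.311 = 0.637; P(Defect=none, Line ∈ {L1, L3}) = 0.072 + 0.030 = 0.102.
P(Defect=none | Line ∈ {L1, L3}) = 0.102/0.637 = 0.1601.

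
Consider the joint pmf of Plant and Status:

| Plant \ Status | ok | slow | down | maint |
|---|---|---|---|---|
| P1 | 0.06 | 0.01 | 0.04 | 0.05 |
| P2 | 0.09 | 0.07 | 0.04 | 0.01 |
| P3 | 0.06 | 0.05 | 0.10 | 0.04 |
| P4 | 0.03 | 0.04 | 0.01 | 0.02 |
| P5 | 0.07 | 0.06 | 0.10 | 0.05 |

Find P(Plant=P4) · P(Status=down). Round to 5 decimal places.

P(Plant=P4) = 0.03 + 0.04 + 0.01 + 0.02 = 0.10.
P(Status=down) = 0.04 + 0.04 + 0.10 + 0.01 + 0.10 = 0.29.
Product: 0.10 × 0.29 = 0.02900.

0.02900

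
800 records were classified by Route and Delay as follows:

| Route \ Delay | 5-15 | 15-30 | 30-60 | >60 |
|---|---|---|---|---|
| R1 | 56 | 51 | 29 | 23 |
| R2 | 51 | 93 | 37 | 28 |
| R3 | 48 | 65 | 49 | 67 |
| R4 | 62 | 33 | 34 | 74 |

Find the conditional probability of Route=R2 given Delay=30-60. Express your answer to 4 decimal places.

Total with Delay=30-60: 29 + 37 + 49 + 34 = 149.
P(Route=R2 | Delay=30-60) = 37/149 = 0.2483.

0.2483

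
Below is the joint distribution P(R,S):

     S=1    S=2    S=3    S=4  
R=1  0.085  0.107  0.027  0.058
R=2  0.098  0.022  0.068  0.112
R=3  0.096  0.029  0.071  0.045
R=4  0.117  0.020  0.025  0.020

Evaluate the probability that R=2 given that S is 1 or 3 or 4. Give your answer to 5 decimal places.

0.33820

P(S=1) = 0.085 + 0.098 + 0.096 + 0.117 = 0.396.
P(S=3) = 0.027 + 0.068 + 0.071 + 0.025 = 0.191.
P(S=4) = 0.058 + 0.112 + 0.045 + 0.020 = 0.235.
P(S ∈ {1, 3, 4}) = 0.396 + 0.191 + 0.235 = 0.822; P(R=2, S ∈ {1, 3, 4}) = 0.098 + 0.068 + 0.112 = 0.278.
P(R=2 | S ∈ {1, 3, 4}) = 0.278/0.822 = 0.33820.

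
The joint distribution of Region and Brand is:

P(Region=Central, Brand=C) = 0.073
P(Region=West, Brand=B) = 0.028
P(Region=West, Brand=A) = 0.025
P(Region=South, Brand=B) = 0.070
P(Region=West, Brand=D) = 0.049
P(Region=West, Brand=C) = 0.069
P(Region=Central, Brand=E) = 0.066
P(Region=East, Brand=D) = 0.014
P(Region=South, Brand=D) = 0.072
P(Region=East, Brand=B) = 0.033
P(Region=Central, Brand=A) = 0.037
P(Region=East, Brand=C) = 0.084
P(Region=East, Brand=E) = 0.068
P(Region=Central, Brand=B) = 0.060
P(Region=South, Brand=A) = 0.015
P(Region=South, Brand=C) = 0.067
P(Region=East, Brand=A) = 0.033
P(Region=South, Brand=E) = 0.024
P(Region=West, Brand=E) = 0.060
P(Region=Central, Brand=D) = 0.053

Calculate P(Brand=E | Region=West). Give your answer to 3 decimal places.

0.260

P(Region=West) = 0.025 + 0.028 + 0.069 + 0.049 + 0.060 = 0.231.
P(Brand=E | Region=West) = 0.060/0.231 = 0.260.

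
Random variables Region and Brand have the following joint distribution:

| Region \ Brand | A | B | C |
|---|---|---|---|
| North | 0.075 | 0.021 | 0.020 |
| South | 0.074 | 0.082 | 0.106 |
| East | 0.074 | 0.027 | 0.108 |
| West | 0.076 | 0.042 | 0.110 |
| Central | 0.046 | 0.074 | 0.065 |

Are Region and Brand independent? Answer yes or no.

P(Region=North) = 0.116 and P(Brand=A) = 0.345, so their product is 0.04002, but P(Region=North, Brand=A) = 0.075. Since these differ, Region and Brand are not independent.

no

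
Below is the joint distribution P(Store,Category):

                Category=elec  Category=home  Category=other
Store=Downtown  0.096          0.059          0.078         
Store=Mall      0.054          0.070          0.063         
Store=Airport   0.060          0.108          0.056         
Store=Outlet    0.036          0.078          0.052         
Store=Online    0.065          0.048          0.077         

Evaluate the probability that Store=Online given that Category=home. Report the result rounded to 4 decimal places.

P(Category=home) = 0.059 + 0.070 + 0.108 + 0.078 + 0.048 = 0.363.
P(Store=Online | Category=home) = 0.048/0.363 = 0.1322.

0.1322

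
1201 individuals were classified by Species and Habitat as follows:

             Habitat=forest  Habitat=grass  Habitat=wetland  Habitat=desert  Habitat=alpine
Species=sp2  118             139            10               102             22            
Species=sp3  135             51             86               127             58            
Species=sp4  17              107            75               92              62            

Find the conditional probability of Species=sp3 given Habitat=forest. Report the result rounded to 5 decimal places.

0.50000

Total with Habitat=forest: 118 + 135 + 17 = 270.
P(Species=sp3 | Habitat=forest) = 135/270 = 0.50000.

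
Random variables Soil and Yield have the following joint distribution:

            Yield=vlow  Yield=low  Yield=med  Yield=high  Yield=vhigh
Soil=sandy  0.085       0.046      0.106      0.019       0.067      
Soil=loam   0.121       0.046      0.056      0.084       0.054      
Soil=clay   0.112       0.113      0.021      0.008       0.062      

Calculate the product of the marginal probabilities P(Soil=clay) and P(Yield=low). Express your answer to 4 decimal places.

0.0648

P(Soil=clay) = 0.112 + 0.113 + 0.021 + 0.008 + 0.062 = 0.316.
P(Yield=low) = 0.046 + 0.046 + 0.113 = 0.205.
Product: 0.316 × 0.205 = 0.0648.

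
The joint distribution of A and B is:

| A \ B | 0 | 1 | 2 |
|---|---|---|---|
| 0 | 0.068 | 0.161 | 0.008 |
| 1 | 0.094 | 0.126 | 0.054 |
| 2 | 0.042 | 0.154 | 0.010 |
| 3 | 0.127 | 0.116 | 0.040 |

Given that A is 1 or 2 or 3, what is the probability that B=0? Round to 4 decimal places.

0.3447

P(A=1) = 0.094 + 0.126 + 0.054 = 0.274.
P(A=2) = 0.042 + 0.154 + 0.010 = 0.206.
P(A=3) = 0.127 + 0.116 + 0.040 = 0.283.
P(A ∈ {1, 2, 3}) = 0.274 + 0.206 + 0.283 = 0.763; P(B=0, A ∈ {1, 2, 3}) = 0.094 + 0.042 + 0.127 = 0.263.
P(B=0 | A ∈ {1, 2, 3}) = 0.263/0.763 = 0.3447.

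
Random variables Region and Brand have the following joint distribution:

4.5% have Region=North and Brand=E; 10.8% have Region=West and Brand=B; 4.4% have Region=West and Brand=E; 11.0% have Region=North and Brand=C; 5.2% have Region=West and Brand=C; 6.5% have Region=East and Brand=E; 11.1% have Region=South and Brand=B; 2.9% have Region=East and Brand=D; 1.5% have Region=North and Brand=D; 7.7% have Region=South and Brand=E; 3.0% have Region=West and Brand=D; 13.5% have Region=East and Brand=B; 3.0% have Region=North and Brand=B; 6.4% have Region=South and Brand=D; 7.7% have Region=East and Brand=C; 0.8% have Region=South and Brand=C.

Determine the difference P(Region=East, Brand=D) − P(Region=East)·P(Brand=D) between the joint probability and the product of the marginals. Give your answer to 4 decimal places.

-0.0132

P(Region=East) = 0.135 + 0.077 + 0.029 + 0.065 = 0.306.
P(Brand=D) = 0.015 + 0.064 + 0.029 + 0.030 = 0.138.
P(Region=East, Brand=D) − P(Region=East)P(Brand=D) = 0.029 − 0.306×0.138 = -0.0132.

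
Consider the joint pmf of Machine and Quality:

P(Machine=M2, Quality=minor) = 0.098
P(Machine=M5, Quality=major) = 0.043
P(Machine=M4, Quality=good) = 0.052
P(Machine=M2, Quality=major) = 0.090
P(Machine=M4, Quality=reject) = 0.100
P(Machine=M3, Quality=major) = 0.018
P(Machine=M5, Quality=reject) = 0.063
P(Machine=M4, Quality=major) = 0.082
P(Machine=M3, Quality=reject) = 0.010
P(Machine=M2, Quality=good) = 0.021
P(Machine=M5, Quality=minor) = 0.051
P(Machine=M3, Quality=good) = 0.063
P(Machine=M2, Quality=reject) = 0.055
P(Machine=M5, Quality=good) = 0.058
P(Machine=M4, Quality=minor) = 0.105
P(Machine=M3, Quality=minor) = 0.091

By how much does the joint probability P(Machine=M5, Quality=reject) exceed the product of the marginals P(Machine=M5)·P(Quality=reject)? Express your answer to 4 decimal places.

0.0140

P(Machine=M5) = 0.058 + 0.051 + 0.043 + 0.063 = 0.215.
P(Quality=reject) = 0.055 + 0.010 + 0.100 + 0.063 = 0.228.
P(Machine=M5, Quality=reject) − P(Machine=M5)P(Quality=reject) = 0.063 − 0.215×0.228 = 0.0140.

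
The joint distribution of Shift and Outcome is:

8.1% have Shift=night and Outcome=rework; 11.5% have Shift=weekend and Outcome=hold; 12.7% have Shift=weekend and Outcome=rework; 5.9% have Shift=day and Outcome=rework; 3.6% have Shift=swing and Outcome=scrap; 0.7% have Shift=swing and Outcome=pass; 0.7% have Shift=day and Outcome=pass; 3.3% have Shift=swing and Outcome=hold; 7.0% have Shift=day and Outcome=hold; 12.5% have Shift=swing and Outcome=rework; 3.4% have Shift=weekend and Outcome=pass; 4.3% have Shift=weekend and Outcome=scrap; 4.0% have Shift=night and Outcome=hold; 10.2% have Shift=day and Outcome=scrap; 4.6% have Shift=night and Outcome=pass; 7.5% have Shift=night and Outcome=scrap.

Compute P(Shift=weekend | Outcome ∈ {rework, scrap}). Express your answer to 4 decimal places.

P(Outcome=rework) = 0.059 + 0.125 + 0.081 + 0.127 = 0.392.
P(Outcome=scrap) = 0.102 + 0.036 + 0.075 + 0.043 = 0.256.
P(Outcome ∈ {rework, scrap}) = 0.392 + 0.256 = 0.648; P(Shift=weekend, Outcome ∈ {rework, scrap}) = 0.127 + 0.043 = 0.170.
P(Shift=weekend | Outcome ∈ {rework, scrap}) = 0.170/0.648 = 0.2623.

0.2623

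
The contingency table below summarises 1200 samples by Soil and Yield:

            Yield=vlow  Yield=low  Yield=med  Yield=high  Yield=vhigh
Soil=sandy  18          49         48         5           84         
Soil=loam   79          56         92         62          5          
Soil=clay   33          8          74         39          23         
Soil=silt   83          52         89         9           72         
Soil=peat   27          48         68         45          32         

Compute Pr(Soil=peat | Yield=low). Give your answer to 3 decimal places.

Total with Yield=low: 49 + 56 + 8 + 52 + 48 = 213.
P(Soil=peat | Yield=low) = 48/213 = 0.225.

0.225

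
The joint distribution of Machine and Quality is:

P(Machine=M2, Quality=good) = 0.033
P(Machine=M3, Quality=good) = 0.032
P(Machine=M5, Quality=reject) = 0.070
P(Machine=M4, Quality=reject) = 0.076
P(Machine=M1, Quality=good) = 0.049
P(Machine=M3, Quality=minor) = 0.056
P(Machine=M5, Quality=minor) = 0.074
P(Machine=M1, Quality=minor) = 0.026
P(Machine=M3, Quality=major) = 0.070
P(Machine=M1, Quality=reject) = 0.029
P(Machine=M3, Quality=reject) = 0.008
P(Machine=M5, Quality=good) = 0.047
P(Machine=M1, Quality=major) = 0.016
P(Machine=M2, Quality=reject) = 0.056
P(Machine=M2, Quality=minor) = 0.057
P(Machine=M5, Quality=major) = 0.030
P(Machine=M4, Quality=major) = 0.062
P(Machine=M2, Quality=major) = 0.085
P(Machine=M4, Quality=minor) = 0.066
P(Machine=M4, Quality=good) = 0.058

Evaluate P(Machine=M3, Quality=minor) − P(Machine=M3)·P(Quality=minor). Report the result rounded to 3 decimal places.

0.010

P(Machine=M3) = 0.032 + 0.056 + 0.070 + 0.008 = 0.166.
P(Quality=minor) = 0.026 + 0.057 + 0.056 + 0.066 + 0.074 = 0.279.
P(Machine=M3, Quality=minor) − P(Machine=M3)P(Quality=minor) = 0.056 − 0.166×0.279 = 0.010.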